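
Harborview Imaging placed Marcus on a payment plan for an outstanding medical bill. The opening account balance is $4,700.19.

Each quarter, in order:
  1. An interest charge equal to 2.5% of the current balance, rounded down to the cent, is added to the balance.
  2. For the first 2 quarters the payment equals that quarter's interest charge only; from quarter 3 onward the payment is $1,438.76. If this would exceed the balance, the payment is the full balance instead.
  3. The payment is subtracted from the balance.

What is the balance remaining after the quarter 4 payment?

Quarter 1: opening $4,700.19; interest $117.50 → $4,817.69; payment $117.50; balance $4,700.19
Quarter 2: opening $4,700.19; interest $117.50 → $4,817.69; payment $117.50; balance $4,700.19
Quarter 3: opening $4,700.19; interest $117.50 → $4,817.69; payment $1,438.76; balance $3,378.93
Quarter 4: opening $3,378.93; interest $84.47 → $3,463.40; payment $1,438.76; balance $2,024.64

$2,024.64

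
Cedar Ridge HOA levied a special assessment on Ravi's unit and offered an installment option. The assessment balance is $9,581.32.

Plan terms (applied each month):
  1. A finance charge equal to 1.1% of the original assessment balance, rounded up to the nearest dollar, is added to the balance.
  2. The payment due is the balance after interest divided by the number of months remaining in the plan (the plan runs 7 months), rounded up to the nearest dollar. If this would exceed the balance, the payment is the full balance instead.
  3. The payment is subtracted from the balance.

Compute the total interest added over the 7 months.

Month 1: $9,581.32 +$106.00 interest = $9,687.32; pay $1,384.00 → $8,303.32
Month 2: $8,303.32 +$106.00 interest = $8,409.32; pay $1,402.00 → $7,007.32
Month 3: $7,007.32 +$106.00 interest = $7,113.32; pay $1,423.00 → $5,690.32
Month 4: $5,690.32 +$106.00 interest = $5,796.32; pay $1,450.00 → $4,346.32
Month 5: $4,346.32 +$106.00 interest = $4,452.32; pay $1,485.00 → $2,967.32
Month 6: $2,967.32 +$106.00 interest = $3,073.32; pay $1,537.00 → $1,536.32
Month 7: $1,536.32 +$106.00 interest = $1,642.32; pay $1,642.32 → $0.00
Total interest: $106.00 + $106.00 + $106.00 + $106.00 + $106.00 + $106.00 + $106.00 = $742.00

$742.00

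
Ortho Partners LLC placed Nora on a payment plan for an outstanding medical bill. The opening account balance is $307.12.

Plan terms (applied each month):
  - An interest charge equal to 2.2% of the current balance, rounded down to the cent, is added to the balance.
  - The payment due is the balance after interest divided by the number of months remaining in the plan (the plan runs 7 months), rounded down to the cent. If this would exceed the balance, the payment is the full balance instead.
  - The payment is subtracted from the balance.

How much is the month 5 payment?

$48.91

Month 1: $307.12 +$6.75 interest = $313.87; pay $44.83 → $269.04
Month 2: $269.04 +$5.91 interest = $274.95; pay $45.82 → $229.13
Month 3: $229.13 +$5.04 interest = $234.17; pay $46.83 → $187.34
Month 4: $187.34 +$4.12 interest = $191.46; pay $47.86 → $143.60
Month 5: $143.60 +$3.15 interest = $146.75; pay $48.91 → $97.84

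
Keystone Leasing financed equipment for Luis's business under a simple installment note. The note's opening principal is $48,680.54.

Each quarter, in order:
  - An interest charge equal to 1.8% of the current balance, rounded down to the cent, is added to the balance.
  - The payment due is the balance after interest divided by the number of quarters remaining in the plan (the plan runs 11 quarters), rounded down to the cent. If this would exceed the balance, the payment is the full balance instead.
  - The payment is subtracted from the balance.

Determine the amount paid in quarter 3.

$4,668.80

Quarter 1: $48,680.54 +$876.24 interest = $49,556.78; pay $4,505.16 → $45,051.62
Quarter 2: $45,051.62 +$810.92 interest = $45,862.54; pay $4,586.25 → $41,276.29
Quarter 3: $41,276.29 +$742.97 interest = $42,019.26; pay $4,668.80 → $37,350.46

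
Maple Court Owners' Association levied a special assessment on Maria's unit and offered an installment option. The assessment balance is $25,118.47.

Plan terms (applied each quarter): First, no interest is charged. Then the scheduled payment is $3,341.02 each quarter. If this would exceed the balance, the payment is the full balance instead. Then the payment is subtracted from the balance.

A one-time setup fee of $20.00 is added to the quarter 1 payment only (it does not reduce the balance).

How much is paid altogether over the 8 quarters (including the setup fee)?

$25,138.47

# | Opening | Payment | Fee | End bal
1 | $25,118.47 | $3,341.02 | $20.00 | $21,777.45
2 | $21,777.45 | $3,341.02 | — | $18,436.43
3 | $18,436.43 | $3,341.02 | — | $15,095.41
4 | $15,095.41 | $3,341.02 | — | $11,754.39
5 | $11,754.39 | $3,341.02 | — | $8,413.37
6 | $8,413.37 | $3,341.02 | — | $5,072.35
7 | $5,072.35 | $3,341.02 | — | $1,731.33
8 | $1,731.33 | $1,731.33 | — | $0.00
Total paid: $25,138.47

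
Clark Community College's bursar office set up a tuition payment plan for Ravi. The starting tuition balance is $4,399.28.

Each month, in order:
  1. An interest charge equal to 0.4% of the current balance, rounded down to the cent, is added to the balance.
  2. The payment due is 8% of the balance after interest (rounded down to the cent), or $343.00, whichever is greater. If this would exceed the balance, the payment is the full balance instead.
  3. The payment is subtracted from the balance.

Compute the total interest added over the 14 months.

Month 1: opening $4,399.28; interest $17.59 → $4,416.87; payment $353.34; balance $4,063.53
Month 2: opening $4,063.53; interest $16.25 → $4,079.78; payment $343.00; balance $3,736.78
Month 3: opening $3,736.78; interest $14.94 → $3,751.72; payment $343.00; balance $3,408.72
Month 4: opening $3,408.72; interest $13.63 → $3,422.35; payment $343.00; balance $3,079.35
Month 5: opening $3,079.35; interest $12.31 → $3,091.66; payment $343.00; balance $2,748.66
Month 6: opening $2,748.66; interest $10.99 → $2,759.65; payment $343.00; balance $2,416.65
Month 7: opening $2,416.65; interest $9.66 → $2,426.31; payment $343.00; balance $2,083.31
Month 8: opening $2,083.31; interest $8.33 → $2,091.64; payment $343.00; balance $1,748.64
Month 9: opening $1,748.64; interest $6.99 → $1,755.63; payment $343.00; balance $1,412.63
Month 10: opening $1,412.63; interest $5.65 → $1,418.28; payment $343.00; balance $1,075.28
Month 11: opening $1,075.28; interest $4.30 → $1,079.58; payment $343.00; balance $736.58
Month 12: opening $736.58; interest $2.94 → $739.52; payment $343.00; balance $396.52
Month 13: opening $396.52; interest $1.58 → $398.10; payment $343.00; balance $55.10
Month 14: opening $55.10; interest $0.22 → $55.32; payment $55.32; balance $0.00
Total interest: $17.59 + $16.25 + $14.94 + $13.63 + $12.31 + $10.99 + $9.66 + $8.33 + $6.99 + $5.65 + $4.30 + $2.94 + $1.58 + $0.22 = $125.38

$125.38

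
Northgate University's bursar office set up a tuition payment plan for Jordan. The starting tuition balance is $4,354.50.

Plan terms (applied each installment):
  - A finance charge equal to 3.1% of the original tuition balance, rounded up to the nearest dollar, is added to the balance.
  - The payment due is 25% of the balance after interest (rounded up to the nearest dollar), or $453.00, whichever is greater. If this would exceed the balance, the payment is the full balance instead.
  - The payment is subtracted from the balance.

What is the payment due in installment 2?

# | Opening | Interest | Payment | End bal
1 | $4,354.50 | $135.00 | $1,123.00 | $3,366.50
2 | $3,366.50 | $135.00 | $876.00 | $2,625.50

$876.00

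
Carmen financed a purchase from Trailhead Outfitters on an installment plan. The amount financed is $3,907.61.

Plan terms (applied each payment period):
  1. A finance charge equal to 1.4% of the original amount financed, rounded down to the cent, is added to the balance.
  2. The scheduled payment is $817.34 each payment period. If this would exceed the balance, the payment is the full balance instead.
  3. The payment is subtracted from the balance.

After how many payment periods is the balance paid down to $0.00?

# | Opening | Interest | Payment | End bal
1 | $3,907.61 | $54.70 | $817.34 | $3,144.97
2 | $3,144.97 | $54.70 | $817.34 | $2,382.33
3 | $2,382.33 | $54.70 | $817.34 | $1,619.69
4 | $1,619.69 | $54.70 | $817.34 | $857.05
5 | $857.05 | $54.70 | $817.34 | $94.41
6 | $94.41 | $54.70 | $149.11 | $0.00
Balance reaches $0.00 in payment period 6.

6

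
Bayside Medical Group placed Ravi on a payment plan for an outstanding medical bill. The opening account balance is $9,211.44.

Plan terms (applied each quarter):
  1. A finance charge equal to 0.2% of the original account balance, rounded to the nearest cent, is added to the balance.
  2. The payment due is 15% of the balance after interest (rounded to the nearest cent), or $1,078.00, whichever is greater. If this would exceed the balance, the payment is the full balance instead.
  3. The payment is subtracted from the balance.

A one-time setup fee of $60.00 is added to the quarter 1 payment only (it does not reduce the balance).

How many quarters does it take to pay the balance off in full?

9

Quarter 1: $9,211.44 +$18.42 interest = $9,229.86; pay $1,384.48 (+ $60.00 fee) → $7,845.38
Quarter 2: $7,845.38 +$18.42 interest = $7,863.80; pay $1,179.57 → $6,684.23
Quarter 3: $6,684.23 +$18.42 interest = $6,702.65; pay $1,078.00 → $5,624.65
Quarter 4: $5,624.65 +$18.42 interest = $5,643.07; pay $1,078.00 → $4,565.07
Quarter 5: $4,565.07 +$18.42 interest = $4,583.49; pay $1,078.00 → $3,505.49
Quarter 6: $3,505.49 +$18.42 interest = $3,523.91; pay $1,078.00 → $2,445.91
Quarter 7: $2,445.91 +$18.42 interest = $2,464.33; pay $1,078.00 → $1,386.33
Quarter 8: $1,386.33 +$18.42 interest = $1,404.75; pay $1,078.00 → $326.75
Quarter 9: $326.75 +$18.42 interest = $345.17; pay $345.17 → $0.00
Balance reaches $0.00 in quarter 9.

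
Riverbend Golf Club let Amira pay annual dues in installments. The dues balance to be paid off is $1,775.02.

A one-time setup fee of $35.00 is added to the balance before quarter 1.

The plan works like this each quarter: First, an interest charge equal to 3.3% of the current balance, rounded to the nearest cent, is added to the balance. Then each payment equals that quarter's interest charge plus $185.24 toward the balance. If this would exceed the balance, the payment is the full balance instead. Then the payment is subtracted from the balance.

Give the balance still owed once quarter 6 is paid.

# | Opening | Interest | Payment | End bal
1 | $1,810.02 | $59.73 | $244.97 | $1,624.78
2 | $1,624.78 | $53.62 | $238.86 | $1,439.54
3 | $1,439.54 | $47.50 | $232.74 | $1,254.30
4 | $1,254.30 | $41.39 | $226.63 | $1,069.06
5 | $1,069.06 | $35.28 | $220.52 | $883.82
6 | $883.82 | $29.17 | $214.41 | $698.58

$698.58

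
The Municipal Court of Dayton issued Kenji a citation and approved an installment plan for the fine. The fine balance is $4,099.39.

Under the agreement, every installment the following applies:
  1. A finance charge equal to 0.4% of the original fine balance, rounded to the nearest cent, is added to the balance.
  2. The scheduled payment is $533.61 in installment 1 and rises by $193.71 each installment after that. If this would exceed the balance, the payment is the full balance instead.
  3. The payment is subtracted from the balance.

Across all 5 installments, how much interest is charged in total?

$82.00

Installment 1: opening $4,099.39; interest $16.40 → $4,115.79; payment $533.61; balance $3,582.18
Installment 2: opening $3,582.18; interest $16.40 → $3,598.58; payment $727.32; balance $2,871.26
Installment 3: opening $2,871.26; interest $16.40 → $2,887.66; payment $921.03; balance $1,966.63
Installment 4: opening $1,966.63; interest $16.40 → $1,983.03; payment $1,114.74; balance $868.29
Installment 5: opening $868.29; interest $16.40 → $884.69; payment $884.69; balance $0.00
Total interest: $16.40 + $16.40 + $16.40 + $16.40 + $16.40 = $82.00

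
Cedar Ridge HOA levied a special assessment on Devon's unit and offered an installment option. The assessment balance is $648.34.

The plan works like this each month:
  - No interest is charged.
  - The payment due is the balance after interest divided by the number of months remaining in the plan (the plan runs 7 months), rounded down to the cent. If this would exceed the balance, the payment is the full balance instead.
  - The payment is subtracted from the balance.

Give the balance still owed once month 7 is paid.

Month 1: $648.34 − $92.62 → $555.72
Month 2: $555.72 − $92.62 → $463.10
Month 3: $463.10 − $92.62 → $370.48
Month 4: $370.48 − $92.62 → $277.86
Month 5: $277.86 − $92.62 → $185.24
Month 6: $185.24 − $92.62 → $92.62
Month 7: $92.62 − $92.62 → $0.00

$0.00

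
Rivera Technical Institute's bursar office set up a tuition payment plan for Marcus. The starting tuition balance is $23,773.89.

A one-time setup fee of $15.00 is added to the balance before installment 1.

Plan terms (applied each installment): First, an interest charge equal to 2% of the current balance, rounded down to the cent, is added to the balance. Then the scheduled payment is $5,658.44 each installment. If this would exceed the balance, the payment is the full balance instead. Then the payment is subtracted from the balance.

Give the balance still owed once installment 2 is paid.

# | Opening | Interest | Payment | End bal
1 | $23,788.89 | $475.77 | $5,658.44 | $18,606.22
2 | $18,606.22 | $372.12 | $5,658.44 | $13,319.90

$13,319.90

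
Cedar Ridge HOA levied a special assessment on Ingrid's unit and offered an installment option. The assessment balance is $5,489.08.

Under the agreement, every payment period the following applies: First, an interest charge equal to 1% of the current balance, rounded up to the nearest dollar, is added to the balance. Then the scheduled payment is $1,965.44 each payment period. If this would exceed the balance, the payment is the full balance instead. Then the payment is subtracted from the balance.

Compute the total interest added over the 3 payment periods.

$108.00

Payment period 1: $5,489.08 +$55.00 interest = $5,544.08; pay $1,965.44 → $3,578.64
Payment period 2: $3,578.64 +$36.00 interest = $3,614.64; pay $1,965.44 → $1,649.20
Payment period 3: $1,649.20 +$17.00 interest = $1,666.20; pay $1,666.20 → $0.00
Total interest: $55.00 + $36.00 + $17.00 = $108.00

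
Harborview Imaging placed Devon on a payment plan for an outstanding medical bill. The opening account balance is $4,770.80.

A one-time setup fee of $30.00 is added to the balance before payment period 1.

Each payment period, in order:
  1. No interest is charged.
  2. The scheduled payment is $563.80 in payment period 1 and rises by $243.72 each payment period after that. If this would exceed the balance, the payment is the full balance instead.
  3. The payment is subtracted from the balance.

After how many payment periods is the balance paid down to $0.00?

Payment period 1: $4,800.80 − $563.80 → $4,237.00
Payment period 2: $4,237.00 − $807.52 → $3,429.48
Payment period 3: $3,429.48 − $1,051.24 → $2,378.24
Payment period 4: $2,378.24 − $1,294.96 → $1,083.28
Payment period 5: $1,083.28 − $1,083.28 → $0.00
Balance reaches $0.00 in payment period 5.

5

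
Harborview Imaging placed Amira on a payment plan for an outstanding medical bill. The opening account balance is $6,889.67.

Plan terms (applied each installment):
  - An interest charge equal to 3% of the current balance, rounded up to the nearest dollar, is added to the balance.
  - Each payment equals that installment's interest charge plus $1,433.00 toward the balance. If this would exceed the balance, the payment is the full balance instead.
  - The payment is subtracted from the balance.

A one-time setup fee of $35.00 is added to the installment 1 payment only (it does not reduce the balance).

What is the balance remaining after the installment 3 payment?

$2,590.67

Installment 1: $6,889.67 +$207.00 interest = $7,096.67; pay $1,640.00 (+ $35.00 fee) → $5,456.67
Installment 2: $5,456.67 +$164.00 interest = $5,620.67; pay $1,597.00 → $4,023.67
Installment 3: $4,023.67 +$121.00 interest = $4,144.67; pay $1,554.00 → $2,590.67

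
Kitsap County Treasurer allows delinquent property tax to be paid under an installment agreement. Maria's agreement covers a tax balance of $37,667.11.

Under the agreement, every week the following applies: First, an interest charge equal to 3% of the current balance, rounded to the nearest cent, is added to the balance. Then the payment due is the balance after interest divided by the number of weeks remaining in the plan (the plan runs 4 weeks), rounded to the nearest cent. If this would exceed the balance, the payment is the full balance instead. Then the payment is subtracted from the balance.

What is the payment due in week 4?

Week 1: $37,667.11 +$1,130.01 interest = $38,797.12; pay $9,699.28 → $29,097.84
Week 2: $29,097.84 +$872.94 interest = $29,970.78; pay $9,990.26 → $19,980.52
Week 3: $19,980.52 +$599.42 interest = $20,579.94; pay $10,289.97 → $10,289.97
Week 4: $10,289.97 +$308.70 interest = $10,598.67; pay $10,598.67 → $0.00

$10,598.67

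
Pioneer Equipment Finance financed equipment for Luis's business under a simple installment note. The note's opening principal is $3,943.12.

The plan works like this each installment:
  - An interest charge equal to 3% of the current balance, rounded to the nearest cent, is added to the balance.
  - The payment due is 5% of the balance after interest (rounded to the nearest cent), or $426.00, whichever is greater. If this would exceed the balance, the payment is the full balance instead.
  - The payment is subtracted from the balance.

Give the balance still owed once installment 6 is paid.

$1,952.73

Installment 1: opening $3,943.12; interest $118.29 → $4,061.41; payment $426.00; balance $3,635.41
Installment 2: opening $3,635.41; interest $109.06 → $3,744.47; payment $426.00; balance $3,318.47
Installment 3: opening $3,318.47; interest $99.55 → $3,418.02; payment $426.00; balance $2,992.02
Installment 4: opening $2,992.02; interest $89.76 → $3,081.78; payment $426.00; balance $2,655.78
Installment 5: opening $2,655.78; interest $79.67 → $2,735.45; payment $426.00; balance $2,309.45
Installment 6: opening $2,309.45; interest $69.28 → $2,378.73; payment $426.00; balance $1,952.73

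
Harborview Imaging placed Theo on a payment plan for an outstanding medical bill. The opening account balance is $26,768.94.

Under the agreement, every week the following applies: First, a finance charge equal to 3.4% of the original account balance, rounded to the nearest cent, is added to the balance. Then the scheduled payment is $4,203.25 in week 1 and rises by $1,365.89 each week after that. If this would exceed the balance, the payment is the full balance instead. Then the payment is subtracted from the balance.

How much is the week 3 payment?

Week 1: opening $26,768.94; interest $910.14 → $27,679.08; payment $4,203.25; balance $23,475.83
Week 2: opening $23,475.83; interest $910.14 → $24,385.97; payment $5,569.14; balance $18,816.83
Week 3: opening $18,816.83; interest $910.14 → $19,726.97; payment $6,935.03; balance $12,791.94

$6,935.03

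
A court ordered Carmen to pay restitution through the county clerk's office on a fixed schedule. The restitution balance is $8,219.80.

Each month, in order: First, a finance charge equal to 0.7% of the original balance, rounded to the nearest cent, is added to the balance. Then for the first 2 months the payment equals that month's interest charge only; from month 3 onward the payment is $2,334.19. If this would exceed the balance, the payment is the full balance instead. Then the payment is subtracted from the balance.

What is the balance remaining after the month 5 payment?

Month 1: opening $8,219.80; interest $57.54 → $8,277.34; payment $57.54; balance $8,219.80
Month 2: opening $8,219.80; interest $57.54 → $8,277.34; payment $57.54; balance $8,219.80
Month 3: opening $8,219.80; interest $57.54 → $8,277.34; payment $2,334.19; balance $5,943.15
Month 4: opening $5,943.15; interest $57.54 → $6,000.69; payment $2,334.19; balance $3,666.50
Month 5: opening $3,666.50; interest $57.54 → $3,724.04; payment $2,334.19; balance $1,389.85

$1,389.85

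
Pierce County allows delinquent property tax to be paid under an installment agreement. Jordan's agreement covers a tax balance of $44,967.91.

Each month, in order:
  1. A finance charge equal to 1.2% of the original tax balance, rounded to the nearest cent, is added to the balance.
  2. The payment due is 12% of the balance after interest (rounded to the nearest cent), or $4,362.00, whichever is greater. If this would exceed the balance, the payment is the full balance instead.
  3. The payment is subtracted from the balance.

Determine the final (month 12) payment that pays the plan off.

$1,853.98

Month 1: opening $44,967.91; interest $539.61 → $45,507.52; payment $5,460.90; balance $40,046.62
Month 2: opening $40,046.62; interest $539.61 → $40,586.23; payment $4,870.35; balance $35,715.88
Month 3: opening $35,715.88; interest $539.61 → $36,255.49; payment $4,362.00; balance $31,893.49
Month 4: opening $31,893.49; interest $539.61 → $32,433.10; payment $4,362.00; balance $28,071.10
Month 5: opening $28,071.10; interest $539.61 → $28,610.71; payment $4,362.00; balance $24,248.71
Month 6: opening $24,248.71; interest $539.61 → $24,788.32; payment $4,362.00; balance $20,426.32
Month 7: opening $20,426.32; interest $539.61 → $20,965.93; payment $4,362.00; balance $16,603.93
Month 8: opening $16,603.93; interest $539.61 → $17,143.54; payment $4,362.00; balance $12,781.54
Month 9: opening $12,781.54; interest $539.61 → $13,321.15; payment $4,362.00; balance $8,959.15
Month 10: opening $8,959.15; interest $539.61 → $9,498.76; payment $4,362.00; balance $5,136.76
Month 11: opening $5,136.76; interest $539.61 → $5,676.37; payment $4,362.00; balance $1,314.37
Month 12: opening $1,314.37; interest $539.61 → $1,853.98; payment $1,853.98; balance $0.00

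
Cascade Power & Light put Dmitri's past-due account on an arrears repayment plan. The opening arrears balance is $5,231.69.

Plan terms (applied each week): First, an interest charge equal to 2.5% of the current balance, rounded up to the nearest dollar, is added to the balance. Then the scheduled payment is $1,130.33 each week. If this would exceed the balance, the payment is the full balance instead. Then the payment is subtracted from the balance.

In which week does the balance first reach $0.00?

Week 1: opening $5,231.69; interest $131.00 → $5,362.69; payment $1,130.33; balance $4,232.36
Week 2: opening $4,232.36; interest $106.00 → $4,338.36; payment $1,130.33; balance $3,208.03
Week 3: opening $3,208.03; interest $81.00 → $3,289.03; payment $1,130.33; balance $2,158.70
Week 4: opening $2,158.70; interest $54.00 → $2,212.70; payment $1,130.33; balance $1,082.37
Week 5: opening $1,082.37; interest $28.00 → $1,110.37; payment $1,110.37; balance $0.00
Balance reaches $0.00 in week 5.

5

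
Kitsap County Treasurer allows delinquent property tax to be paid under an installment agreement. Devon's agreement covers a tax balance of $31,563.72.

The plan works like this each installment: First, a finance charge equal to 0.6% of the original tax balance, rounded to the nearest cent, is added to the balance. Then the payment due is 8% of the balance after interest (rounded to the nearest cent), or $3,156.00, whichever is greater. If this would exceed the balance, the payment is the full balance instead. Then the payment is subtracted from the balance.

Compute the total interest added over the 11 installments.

$2,083.18

Installment 1: opening $31,563.72; interest $189.38 → $31,753.10; payment $3,156.00; balance $28,597.10
Installment 2: opening $28,597.10; interest $189.38 → $28,786.48; payment $3,156.00; balance $25,630.48
Installment 3: opening $25,630.48; interest $189.38 → $25,819.86; payment $3,156.00; balance $22,663.86
Installment 4: opening $22,663.86; interest $189.38 → $22,853.24; payment $3,156.00; balance $19,697.24
Installment 5: opening $19,697.24; interest $189.38 → $19,886.62; payment $3,156.00; balance $16,730.62
Installment 6: opening $16,730.62; interest $189.38 → $16,920.00; payment $3,156.00; balance $13,764.00
Installment 7: opening $13,764.00; interest $189.38 → $13,953.38; payment $3,156.00; balance $10,797.38
Installment 8: opening $10,797.38; interest $189.38 → $10,986.76; payment $3,156.00; balance $7,830.76
Installment 9: opening $7,830.76; interest $189.38 → $8,020.14; payment $3,156.00; balance $4,864.14
Installment 10: opening $4,864.14; interest $189.38 → $5,053.52; payment $3,156.00; balance $1,897.52
Installment 11: opening $1,897.52; interest $189.38 → $2,086.90; payment $2,086.90; balance $0.00
Total interest: $189.38 + $189.38 + $189.38 + $189.38 + $189.38 + $189.38 + $189.38 + $189.38 + $189.38 + $189.38 + $189.38 = $2,083.18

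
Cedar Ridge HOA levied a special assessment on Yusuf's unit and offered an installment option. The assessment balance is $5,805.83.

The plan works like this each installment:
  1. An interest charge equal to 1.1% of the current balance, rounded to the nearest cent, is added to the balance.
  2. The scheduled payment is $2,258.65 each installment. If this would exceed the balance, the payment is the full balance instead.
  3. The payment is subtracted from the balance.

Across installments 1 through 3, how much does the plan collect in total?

$5,924.72

# | Opening | Interest | Payment | End bal
1 | $5,805.83 | $63.86 | $2,258.65 | $3,611.04
2 | $3,611.04 | $39.72 | $2,258.65 | $1,392.11
3 | $1,392.11 | $15.31 | $1,407.42 | $0.00
Total paid: $5,924.72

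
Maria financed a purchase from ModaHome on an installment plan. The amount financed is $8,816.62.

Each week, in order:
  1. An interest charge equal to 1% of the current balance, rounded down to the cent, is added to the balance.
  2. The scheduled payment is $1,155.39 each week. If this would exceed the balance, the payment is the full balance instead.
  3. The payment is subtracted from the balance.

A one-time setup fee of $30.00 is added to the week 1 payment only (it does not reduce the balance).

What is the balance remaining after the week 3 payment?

Week 1: opening $8,816.62; interest $88.16 → $8,904.78; payment $1,155.39 (+ $30.00 fee); balance $7,749.39
Week 2: opening $7,749.39; interest $77.49 → $7,826.88; payment $1,155.39; balance $6,671.49
Week 3: opening $6,671.49; interest $66.71 → $6,738.20; payment $1,155.39; balance $5,582.81

$5,582.81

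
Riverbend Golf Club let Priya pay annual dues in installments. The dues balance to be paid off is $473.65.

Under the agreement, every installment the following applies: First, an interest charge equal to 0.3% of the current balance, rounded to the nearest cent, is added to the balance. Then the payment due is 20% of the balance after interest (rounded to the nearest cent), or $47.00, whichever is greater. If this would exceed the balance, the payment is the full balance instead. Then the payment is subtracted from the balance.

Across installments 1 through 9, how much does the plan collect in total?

$479.40

Installment 1: opening $473.65; interest $1.42 → $475.07; payment $95.01; balance $380.06
Installment 2: opening $380.06; interest $1.14 → $381.20; payment $76.24; balance $304.96
Installment 3: opening $304.96; interest $0.91 → $305.87; payment $61.17; balance $244.70
Installment 4: opening $244.70; interest $0.73 → $245.43; payment $49.09; balance $196.34
Installment 5: opening $196.34; interest $0.59 → $196.93; payment $47.00; balance $149.93
Installment 6: opening $149.93; interest $0.45 → $150.38; payment $47.00; balance $103.38
Installment 7: opening $103.38; interest $0.31 → $103.69; payment $47.00; balance $56.69
Installment 8: opening $56.69; interest $0.17 → $56.86; payment $47.00; balance $9.86
Installment 9: opening $9.86; interest $0.03 → $9.89; payment $9.89; balance $0.00
Total paid: $479.40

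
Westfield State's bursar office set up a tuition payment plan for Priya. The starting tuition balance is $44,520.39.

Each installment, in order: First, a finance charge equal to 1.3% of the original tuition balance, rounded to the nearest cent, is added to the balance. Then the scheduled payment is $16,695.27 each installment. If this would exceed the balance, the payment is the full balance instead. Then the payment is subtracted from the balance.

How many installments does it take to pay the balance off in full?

Installment 1: $44,520.39 +$578.77 interest = $45,099.16; pay $16,695.27 → $28,403.89
Installment 2: $28,403.89 +$578.77 interest = $28,982.66; pay $16,695.27 → $12,287.39
Installment 3: $12,287.39 +$578.77 interest = $12,866.16; pay $12,866.16 → $0.00
Balance reaches $0.00 in installment 3.

3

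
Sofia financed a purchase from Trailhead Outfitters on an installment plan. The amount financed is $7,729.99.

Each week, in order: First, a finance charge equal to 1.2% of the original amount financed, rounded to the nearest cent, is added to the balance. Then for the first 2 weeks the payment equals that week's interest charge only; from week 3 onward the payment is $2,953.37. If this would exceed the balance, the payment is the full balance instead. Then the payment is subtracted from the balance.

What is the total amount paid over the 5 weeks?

$8,193.79

Week 1: $7,729.99 +$92.76 interest = $7,822.75; pay $92.76 → $7,729.99
Week 2: $7,729.99 +$92.76 interest = $7,822.75; pay $92.76 → $7,729.99
Week 3: $7,729.99 +$92.76 interest = $7,822.75; pay $2,953.37 → $4,869.38
Week 4: $4,869.38 +$92.76 interest = $4,962.14; pay $2,953.37 → $2,008.77
Week 5: $2,008.77 +$92.76 interest = $2,101.53; pay $2,101.53 → $0.00
Total paid: $8,193.79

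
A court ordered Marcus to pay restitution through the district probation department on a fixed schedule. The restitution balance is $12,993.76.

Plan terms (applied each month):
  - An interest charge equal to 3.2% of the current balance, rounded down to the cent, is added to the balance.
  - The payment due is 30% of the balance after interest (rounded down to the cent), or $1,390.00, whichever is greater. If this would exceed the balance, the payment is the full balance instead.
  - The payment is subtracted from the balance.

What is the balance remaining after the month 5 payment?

$2,261.95

# | Opening | Interest | Payment | End bal
1 | $12,993.76 | $415.80 | $4,022.86 | $9,386.70
2 | $9,386.70 | $300.37 | $2,906.12 | $6,780.95
3 | $6,780.95 | $216.99 | $2,099.38 | $4,898.56
4 | $4,898.56 | $156.75 | $1,516.59 | $3,538.72
5 | $3,538.72 | $113.23 | $1,390.00 | $2,261.95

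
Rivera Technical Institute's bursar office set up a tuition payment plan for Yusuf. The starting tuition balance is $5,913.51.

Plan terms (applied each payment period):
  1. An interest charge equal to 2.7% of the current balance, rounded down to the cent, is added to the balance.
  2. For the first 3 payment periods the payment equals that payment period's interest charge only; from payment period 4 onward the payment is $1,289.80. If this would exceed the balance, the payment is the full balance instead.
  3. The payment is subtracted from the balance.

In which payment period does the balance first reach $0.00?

Payment period 1: $5,913.51 +$159.66 interest = $6,073.17; pay $159.66 → $5,913.51
Payment period 2: $5,913.51 +$159.66 interest = $6,073.17; pay $159.66 → $5,913.51
Payment period 3: $5,913.51 +$159.66 interest = $6,073.17; pay $159.66 → $5,913.51
Payment period 4: $5,913.51 +$159.66 interest = $6,073.17; pay $1,289.80 → $4,783.37
Payment period 5: $4,783.37 +$129.15 interest = $4,912.52; pay $1,289.80 → $3,622.72
Payment period 6: $3,622.72 +$97.81 interest = $3,720.53; pay $1,289.80 → $2,430.73
Payment period 7: $2,430.73 +$65.62 interest = $2,496.35; pay $1,289.80 → $1,206.55
Payment period 8: $1,206.55 +$32.57 interest = $1,239.12; pay $1,239.12 → $0.00
Balance reaches $0.00 in payment period 8.

8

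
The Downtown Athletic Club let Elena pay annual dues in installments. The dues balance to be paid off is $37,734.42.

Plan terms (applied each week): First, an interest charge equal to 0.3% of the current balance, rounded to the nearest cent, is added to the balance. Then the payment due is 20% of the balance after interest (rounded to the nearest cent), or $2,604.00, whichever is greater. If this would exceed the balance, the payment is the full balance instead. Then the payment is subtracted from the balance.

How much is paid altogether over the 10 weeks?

$38,227.80

Week 1: $37,734.42 +$113.20 interest = $37,847.62; pay $7,569.52 → $30,278.10
Week 2: $30,278.10 +$90.83 interest = $30,368.93; pay $6,073.79 → $24,295.14
Week 3: $24,295.14 +$72.89 interest = $24,368.03; pay $4,873.61 → $19,494.42
Week 4: $19,494.42 +$58.48 interest = $19,552.90; pay $3,910.58 → $15,642.32
Week 5: $15,642.32 +$46.93 interest = $15,689.25; pay $3,137.85 → $12,551.40
Week 6: $12,551.40 +$37.65 interest = $12,589.05; pay $2,604.00 → $9,985.05
Week 7: $9,985.05 +$29.96 interest = $10,015.01; pay $2,604.00 → $7,411.01
Week 8: $7,411.01 +$22.23 interest = $7,433.24; pay $2,604.00 → $4,829.24
Week 9: $4,829.24 +$14.49 interest = $4,843.73; pay $2,604.00 → $2,239.73
Week 10: $2,239.73 +$6.72 interest = $2,246.45; pay $2,246.45 → $0.00
Total paid: $38,227.80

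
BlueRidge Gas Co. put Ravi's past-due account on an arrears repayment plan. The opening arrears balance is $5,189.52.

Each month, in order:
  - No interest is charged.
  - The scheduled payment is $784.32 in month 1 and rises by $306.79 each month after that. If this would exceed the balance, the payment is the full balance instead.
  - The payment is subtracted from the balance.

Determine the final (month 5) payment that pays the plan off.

$211.50

Month 1: $5,189.52 − $784.32 → $4,405.20
Month 2: $4,405.20 − $1,091.11 → $3,314.09
Month 3: $3,314.09 − $1,397.90 → $1,916.19
Month 4: $1,916.19 − $1,704.69 → $211.50
Month 5: $211.50 − $211.50 → $0.00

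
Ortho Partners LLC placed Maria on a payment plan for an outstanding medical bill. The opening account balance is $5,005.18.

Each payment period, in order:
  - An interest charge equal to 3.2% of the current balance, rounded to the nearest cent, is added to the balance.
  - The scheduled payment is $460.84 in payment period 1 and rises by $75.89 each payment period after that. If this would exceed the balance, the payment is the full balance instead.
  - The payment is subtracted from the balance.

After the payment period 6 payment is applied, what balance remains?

# | Opening | Interest | Payment | End bal
1 | $5,005.18 | $160.17 | $460.84 | $4,704.51
2 | $4,704.51 | $150.54 | $536.73 | $4,318.32
3 | $4,318.32 | $138.19 | $612.62 | $3,843.89
4 | $3,843.89 | $123.00 | $688.51 | $3,278.38
5 | $3,278.38 | $104.91 | $764.40 | $2,618.89
6 | $2,618.89 | $83.80 | $840.29 | $1,862.40

$1,862.40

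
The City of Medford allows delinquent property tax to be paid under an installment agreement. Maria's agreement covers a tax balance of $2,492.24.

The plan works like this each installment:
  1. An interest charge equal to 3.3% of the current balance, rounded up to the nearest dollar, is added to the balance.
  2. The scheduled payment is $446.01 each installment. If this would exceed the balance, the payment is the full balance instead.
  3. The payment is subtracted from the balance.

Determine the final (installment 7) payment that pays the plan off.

# | Opening | Interest | Payment | End bal
1 | $2,492.24 | $83.00 | $446.01 | $2,129.23
2 | $2,129.23 | $71.00 | $446.01 | $1,754.22
3 | $1,754.22 | $58.00 | $446.01 | $1,366.21
4 | $1,366.21 | $46.00 | $446.01 | $966.20
5 | $966.20 | $32.00 | $446.01 | $552.19
6 | $552.19 | $19.00 | $446.01 | $125.18
7 | $125.18 | $5.00 | $130.18 | $0.00

$130.18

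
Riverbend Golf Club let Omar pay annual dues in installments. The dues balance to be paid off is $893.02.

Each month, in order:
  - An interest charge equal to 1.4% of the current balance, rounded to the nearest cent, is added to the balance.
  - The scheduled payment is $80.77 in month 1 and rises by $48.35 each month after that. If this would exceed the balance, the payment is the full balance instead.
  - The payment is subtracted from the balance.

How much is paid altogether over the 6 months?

$939.74

# | Opening | Interest | Payment | End bal
1 | $893.02 | $12.50 | $80.77 | $824.75
2 | $824.75 | $11.55 | $129.12 | $707.18
3 | $707.18 | $9.90 | $177.47 | $539.61
4 | $539.61 | $7.55 | $225.82 | $321.34
5 | $321.34 | $4.50 | $274.17 | $51.67
6 | $51.67 | $0.72 | $52.39 | $0.00
Total paid: $939.74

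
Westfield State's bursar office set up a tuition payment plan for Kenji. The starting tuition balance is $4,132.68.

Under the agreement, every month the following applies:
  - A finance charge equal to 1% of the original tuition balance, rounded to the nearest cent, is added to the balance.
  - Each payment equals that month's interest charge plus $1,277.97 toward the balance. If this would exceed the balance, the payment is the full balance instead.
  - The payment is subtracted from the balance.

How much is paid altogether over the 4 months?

Month 1: $4,132.68 +$41.33 interest = $4,174.01; pay $1,319.30 → $2,854.71
Month 2: $2,854.71 +$41.33 interest = $2,896.04; pay $1,319.30 → $1,576.74
Month 3: $1,576.74 +$41.33 interest = $1,618.07; pay $1,319.30 → $298.77
Month 4: $298.77 +$41.33 interest = $340.10; pay $340.10 → $0.00
Total paid: $4,298.00

$4,298.00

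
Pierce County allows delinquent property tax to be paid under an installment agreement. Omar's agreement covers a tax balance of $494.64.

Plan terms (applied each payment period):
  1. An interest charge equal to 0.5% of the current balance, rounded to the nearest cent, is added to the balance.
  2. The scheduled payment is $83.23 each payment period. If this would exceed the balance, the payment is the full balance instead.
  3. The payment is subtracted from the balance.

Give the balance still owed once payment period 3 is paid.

$251.15

Payment period 1: opening $494.64; interest $2.47 → $497.11; payment $83.23; balance $413.88
Payment period 2: opening $413.88; interest $2.07 → $415.95; payment $83.23; balance $332.72
Payment period 3: opening $332.72; interest $1.66 → $334.38; payment $83.23; balance $251.15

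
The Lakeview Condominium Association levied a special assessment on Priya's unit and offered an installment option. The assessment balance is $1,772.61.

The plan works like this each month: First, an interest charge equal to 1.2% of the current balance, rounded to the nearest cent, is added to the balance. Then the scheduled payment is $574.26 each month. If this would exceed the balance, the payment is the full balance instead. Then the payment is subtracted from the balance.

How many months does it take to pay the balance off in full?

4

Month 1: $1,772.61 +$21.27 interest = $1,793.88; pay $574.26 → $1,219.62
Month 2: $1,219.62 +$14.64 interest = $1,234.26; pay $574.26 → $660.00
Month 3: $660.00 +$7.92 interest = $667.92; pay $574.26 → $93.66
Month 4: $93.66 +$1.12 interest = $94.78; pay $94.78 → $0.00
Balance reaches $0.00 in month 4.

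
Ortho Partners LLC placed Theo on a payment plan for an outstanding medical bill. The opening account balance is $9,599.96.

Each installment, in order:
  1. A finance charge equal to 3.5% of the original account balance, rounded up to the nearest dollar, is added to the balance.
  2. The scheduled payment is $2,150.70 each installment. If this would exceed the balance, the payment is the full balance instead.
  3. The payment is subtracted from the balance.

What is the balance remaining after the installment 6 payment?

$0.00

Installment 1: opening $9,599.96; interest $336.00 → $9,935.96; payment $2,150.70; balance $7,785.26
Installment 2: opening $7,785.26; interest $336.00 → $8,121.26; payment $2,150.70; balance $5,970.56
Installment 3: opening $5,970.56; interest $336.00 → $6,306.56; payment $2,150.70; balance $4,155.86
Installment 4: opening $4,155.86; interest $336.00 → $4,491.86; payment $2,150.70; balance $2,341.16
Installment 5: opening $2,341.16; interest $336.00 → $2,677.16; payment $2,150.70; balance $526.46
Installment 6: opening $526.46; interest $336.00 → $862.46; payment $862.46; balance $0.00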